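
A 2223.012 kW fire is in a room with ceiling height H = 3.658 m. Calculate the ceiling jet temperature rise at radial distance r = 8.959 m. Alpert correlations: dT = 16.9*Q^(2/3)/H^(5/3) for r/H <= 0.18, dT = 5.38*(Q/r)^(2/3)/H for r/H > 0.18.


r/H = 8.959 / 3.658 = 2.4492
r/H > 0.18, so dT = 5.38*(Q/r)^(2/3)/H
Q/r = 248.13
(Q/r)^(2/3) = 39.487
dT = 5.38 * 39.487 / 3.658 = 58.076 K

58.076 K


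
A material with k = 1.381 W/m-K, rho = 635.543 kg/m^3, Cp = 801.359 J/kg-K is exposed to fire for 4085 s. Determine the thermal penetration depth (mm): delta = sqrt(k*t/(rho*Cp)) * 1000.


alpha = 1.381 / (635.543 * 801.359) = 2.7116e-06 m^2/s
alpha * t = 0.011077
delta = sqrt(0.011077) * 1000 = 105.25 mm

105.25 mm


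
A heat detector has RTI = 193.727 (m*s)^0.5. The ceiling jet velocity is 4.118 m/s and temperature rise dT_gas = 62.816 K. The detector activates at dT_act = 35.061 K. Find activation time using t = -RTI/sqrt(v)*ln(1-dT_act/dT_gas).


dT_act/dT_gas = 0.55815
ln(1 - 0.55815) = -0.81679
t = -193.727 / sqrt(4.118) * -0.81679 = 77.976 s

77.976 s


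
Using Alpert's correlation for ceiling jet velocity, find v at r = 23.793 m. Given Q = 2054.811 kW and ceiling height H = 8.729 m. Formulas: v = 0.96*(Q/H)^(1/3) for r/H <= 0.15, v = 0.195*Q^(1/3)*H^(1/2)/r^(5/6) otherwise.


r/H = 23.793 / 8.729 = 2.7257
r/H > 0.15, so v = 0.195*Q^(1/3)*H^(1/2)/r^(5/6)
Q^(1/3) = 12.713
H^(1/2) = 2.9545
r^(5/6) = 14.029
v = 0.195 * 12.713 * 2.9545 / 14.029 = 0.52208 m/s

0.52208 m/s


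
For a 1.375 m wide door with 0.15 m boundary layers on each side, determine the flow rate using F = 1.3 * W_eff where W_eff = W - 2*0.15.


W_eff = 1.375 - 0.30 = 1.075 m
F = 1.3 * 1.075 = 1.3975 persons/s

1.3975 persons/s


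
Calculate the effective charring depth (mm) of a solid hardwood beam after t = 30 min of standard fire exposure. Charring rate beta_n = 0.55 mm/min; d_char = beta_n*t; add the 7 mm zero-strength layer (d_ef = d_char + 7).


d_char = 0.55 * 30 = 16.5 mm
d_ef = 16.5 + 1.0*7 = 23.5 mm

23.5 mm


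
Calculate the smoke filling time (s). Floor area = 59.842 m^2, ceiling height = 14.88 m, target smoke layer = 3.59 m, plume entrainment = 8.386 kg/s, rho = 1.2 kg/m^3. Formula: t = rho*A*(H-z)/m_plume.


H - z = 11.29 m
t = 1.2 * 59.842 * 11.29 / 8.386 = 96.678 s

96.678 s


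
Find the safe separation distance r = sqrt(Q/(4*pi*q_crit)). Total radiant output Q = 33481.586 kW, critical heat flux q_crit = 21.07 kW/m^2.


4*pi*q_crit = 264.77
Q/(4*pi*q_crit) = 126.45
r = sqrt(126.45) = 11.245 m

11.245 m


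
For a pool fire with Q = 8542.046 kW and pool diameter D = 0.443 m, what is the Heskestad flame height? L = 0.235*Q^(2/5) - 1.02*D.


Q^(2/5) = 37.379
0.235 * Q^(2/5) = 8.7840
1.02 * D = 0.45186
L = 8.3321 m

8.3321 m


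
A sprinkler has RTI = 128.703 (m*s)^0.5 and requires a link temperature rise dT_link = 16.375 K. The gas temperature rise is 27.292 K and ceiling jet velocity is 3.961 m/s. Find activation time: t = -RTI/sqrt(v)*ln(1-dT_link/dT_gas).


dT_link/dT_gas = 0.59999
ln(1 - 0.59999) = -0.91627
t = -128.703 / sqrt(3.961) * -0.91627 = 59.253 s

59.253 s


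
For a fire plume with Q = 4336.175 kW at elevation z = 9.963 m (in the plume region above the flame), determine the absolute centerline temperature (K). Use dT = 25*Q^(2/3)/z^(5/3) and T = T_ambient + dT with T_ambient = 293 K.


Q^(2/3) = 265.91
z^(5/3) = 46.130
dT = 25 * 265.91 / 46.130 = 144.11 K
T = 293 + 144.11 = 437.11 K

437.11 K


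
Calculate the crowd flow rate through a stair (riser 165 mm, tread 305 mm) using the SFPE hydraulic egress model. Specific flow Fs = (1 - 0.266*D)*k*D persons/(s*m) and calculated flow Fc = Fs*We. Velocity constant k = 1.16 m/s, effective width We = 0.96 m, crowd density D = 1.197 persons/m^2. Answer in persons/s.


1 - 0.266*D = 1 - 0.266*1.197 = 0.68160
Fs = 0.68160 * 1.16 * 1.197 = 0.94641 persons/(s*m)
Fc = 0.94641 * 0.96 = 0.90856 persons/s

0.90856 persons/s


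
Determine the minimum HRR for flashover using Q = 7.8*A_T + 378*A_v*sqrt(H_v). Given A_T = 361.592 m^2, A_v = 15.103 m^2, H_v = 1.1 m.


7.8*A_T = 2820.4
sqrt(H_v) = 1.0488
378*A_v*sqrt(H_v) = 5987.6
Q = 2820.4 + 5987.6 = 8808.0 kW

8808.0 kW


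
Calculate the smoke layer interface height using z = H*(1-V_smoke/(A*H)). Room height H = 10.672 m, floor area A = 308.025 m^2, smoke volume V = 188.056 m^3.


V/(A*H) = 0.057208
1 - 0.057208 = 0.94279
z = 10.672 * 0.94279 = 10.061 m

10.061 m


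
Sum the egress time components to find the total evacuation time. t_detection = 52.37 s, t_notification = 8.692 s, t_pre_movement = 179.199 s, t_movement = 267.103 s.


Total = 52.37 + 8.692 + 179.199 + 267.103 = 507.364 s

507.364 s


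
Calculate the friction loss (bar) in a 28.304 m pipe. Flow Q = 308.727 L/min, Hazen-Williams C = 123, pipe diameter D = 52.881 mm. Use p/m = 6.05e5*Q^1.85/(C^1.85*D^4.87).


Q^1.85 = 40338
C^1.85 = 7350.6
D^4.87 = 2.4687e+08
p/m = 0.013449 bar/m
p_total = 0.013449 * 28.304 = 0.38065 bar

0.38065 bar


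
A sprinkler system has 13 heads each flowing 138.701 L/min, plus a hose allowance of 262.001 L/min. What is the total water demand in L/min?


Sprinkler demand = 13 * 138.701 = 1803.113 L/min
Total = 1803.113 + 262.001 = 2065.114 L/min

2065.114 L/min


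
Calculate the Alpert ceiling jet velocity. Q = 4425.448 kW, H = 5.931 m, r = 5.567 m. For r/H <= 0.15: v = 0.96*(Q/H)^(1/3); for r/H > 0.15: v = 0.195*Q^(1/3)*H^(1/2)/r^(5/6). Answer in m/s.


r/H = 5.567 / 5.931 = 0.93863
r/H > 0.15, so v = 0.195*Q^(1/3)*H^(1/2)/r^(5/6)
Q^(1/3) = 16.418
H^(1/2) = 2.4354
r^(5/6) = 4.1817
v = 0.195 * 16.418 * 2.4354 / 4.1817 = 1.8645 m/s

1.8645 m/s


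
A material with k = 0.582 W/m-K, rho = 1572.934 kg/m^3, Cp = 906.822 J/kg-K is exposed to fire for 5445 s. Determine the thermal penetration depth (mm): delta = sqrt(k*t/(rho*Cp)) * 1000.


alpha = 0.582 / (1572.934 * 906.822) = 4.0803e-07 m^2/s
alpha * t = 0.0022217
delta = sqrt(0.0022217) * 1000 = 47.135 mm

47.135 mm


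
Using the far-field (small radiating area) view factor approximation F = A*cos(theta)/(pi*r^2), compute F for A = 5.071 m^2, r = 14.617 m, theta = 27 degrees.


cos(27 deg) = 0.89101
pi*r^2 = 671.22
F = 5.071 * 0.89101 / 671.22 = 0.0067314

0.0067314


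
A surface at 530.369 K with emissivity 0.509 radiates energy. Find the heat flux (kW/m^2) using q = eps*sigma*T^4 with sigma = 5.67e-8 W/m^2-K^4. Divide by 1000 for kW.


T^4 = 7.9125e+10
q = 0.509 * 5.67e-8 * 7.9125e+10 / 1000 = 2.2836 kW/m^2

2.2836 kW/m^2


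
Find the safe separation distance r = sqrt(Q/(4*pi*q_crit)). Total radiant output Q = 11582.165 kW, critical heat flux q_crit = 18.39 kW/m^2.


4*pi*q_crit = 231.10
Q/(4*pi*q_crit) = 50.119
r = sqrt(50.119) = 7.0794 m

7.0794 m


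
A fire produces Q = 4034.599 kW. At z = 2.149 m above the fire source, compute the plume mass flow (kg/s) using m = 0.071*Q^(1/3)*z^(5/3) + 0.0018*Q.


Q^(1/3) = 15.920
z^(5/3) = 3.5787
First term = 0.071 * 15.920 * 3.5787 = 4.0450
Second term = 0.0018 * 4034.599 = 7.2623
m = 11.307 kg/s

11.307 kg/s


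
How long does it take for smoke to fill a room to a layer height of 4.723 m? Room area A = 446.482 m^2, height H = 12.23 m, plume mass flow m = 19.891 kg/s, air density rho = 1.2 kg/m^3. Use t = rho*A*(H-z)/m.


H - z = 7.507 m
t = 1.2 * 446.482 * 7.507 / 19.891 = 202.21 s

202.21 s


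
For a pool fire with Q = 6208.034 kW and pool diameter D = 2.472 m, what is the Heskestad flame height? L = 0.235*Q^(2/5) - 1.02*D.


Q^(2/5) = 32.899
0.235 * Q^(2/5) = 7.7312
1.02 * D = 2.5214
L = 5.2098 m

5.2098 m


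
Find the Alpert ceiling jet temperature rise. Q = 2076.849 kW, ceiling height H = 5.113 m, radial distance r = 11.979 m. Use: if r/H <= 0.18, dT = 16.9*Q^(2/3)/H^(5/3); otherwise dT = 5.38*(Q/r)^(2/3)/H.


r/H = 11.979 / 5.113 = 2.3429
r/H > 0.18, so dT = 5.38*(Q/r)^(2/3)/H
Q/r = 173.37
(Q/r)^(2/3) = 31.093
dT = 5.38 * 31.093 / 5.113 = 32.716 K

32.716 K


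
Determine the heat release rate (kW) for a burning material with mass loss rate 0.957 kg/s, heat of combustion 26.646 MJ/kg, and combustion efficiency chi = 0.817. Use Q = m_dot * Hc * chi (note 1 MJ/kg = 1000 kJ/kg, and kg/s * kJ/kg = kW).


Hc = 26.646 MJ/kg = 26.646 * 1000 kJ/kg = 26646 kJ/kg
Q = 0.957 kg/s * 26646 kJ/kg * 0.817 = 20834 kW

20834 kW


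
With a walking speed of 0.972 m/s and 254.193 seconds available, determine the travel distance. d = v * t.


d = 0.972 * 254.193 = 247.08 m

247.08 m


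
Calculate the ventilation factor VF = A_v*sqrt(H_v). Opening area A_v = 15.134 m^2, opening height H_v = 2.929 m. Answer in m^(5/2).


sqrt(H_v) = 1.7114
VF = 15.134 * 1.7114 = 25.901 m^(5/2)

25.901 m^(5/2)


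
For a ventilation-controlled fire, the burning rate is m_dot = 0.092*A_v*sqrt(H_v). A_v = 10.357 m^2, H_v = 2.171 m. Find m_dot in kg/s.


sqrt(H_v) = 1.4734
m_dot = 0.092 * 10.357 * 1.4734 = 1.4040 kg/s

1.4040 kg/s


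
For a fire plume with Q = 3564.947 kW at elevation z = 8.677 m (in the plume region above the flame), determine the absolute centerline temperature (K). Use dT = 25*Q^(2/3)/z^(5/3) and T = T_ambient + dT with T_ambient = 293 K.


Q^(2/3) = 233.36
z^(5/3) = 36.639
dT = 25 * 233.36 / 36.639 = 159.23 K
T = 293 + 159.23 = 452.23 K

452.23 K


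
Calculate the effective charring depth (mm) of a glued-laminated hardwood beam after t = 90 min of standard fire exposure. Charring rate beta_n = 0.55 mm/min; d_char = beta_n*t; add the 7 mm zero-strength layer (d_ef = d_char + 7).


d_char = 0.55 * 90 = 49.5 mm
d_ef = 49.5 + 1.0*7 = 56.5 mm

56.5 mm


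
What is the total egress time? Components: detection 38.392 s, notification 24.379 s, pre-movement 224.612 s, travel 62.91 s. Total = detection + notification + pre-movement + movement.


Total = 38.392 + 24.379 + 224.612 + 62.91 = 350.293 s

350.293 s


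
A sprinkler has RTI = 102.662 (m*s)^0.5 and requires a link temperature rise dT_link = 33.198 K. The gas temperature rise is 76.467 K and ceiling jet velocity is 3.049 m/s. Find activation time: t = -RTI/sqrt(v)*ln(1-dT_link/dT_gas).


dT_link/dT_gas = 0.43415
ln(1 - 0.43415) = -0.56942
t = -102.662 / sqrt(3.049) * -0.56942 = 33.478 s

33.478 s


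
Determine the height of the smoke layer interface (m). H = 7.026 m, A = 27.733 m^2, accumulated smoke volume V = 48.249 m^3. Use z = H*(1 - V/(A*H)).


V/(A*H) = 0.24762
1 - 0.24762 = 0.75238
z = 7.026 * 0.75238 = 5.2862 m

5.2862 m


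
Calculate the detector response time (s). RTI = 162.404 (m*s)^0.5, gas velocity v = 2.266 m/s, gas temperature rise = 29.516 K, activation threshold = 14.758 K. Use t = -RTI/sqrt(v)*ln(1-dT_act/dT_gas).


dT_act/dT_gas = 0.5
ln(1 - 0.5) = -0.69315
t = -162.404 / sqrt(2.266) * -0.69315 = 74.781 s

74.781 s


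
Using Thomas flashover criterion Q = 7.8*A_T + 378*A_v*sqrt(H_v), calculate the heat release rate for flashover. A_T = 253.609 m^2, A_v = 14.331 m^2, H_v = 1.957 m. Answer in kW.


7.8*A_T = 1978.2
sqrt(H_v) = 1.3989
378*A_v*sqrt(H_v) = 7578.2
Q = 1978.2 + 7578.2 = 9556.3 kW

9556.3 kW


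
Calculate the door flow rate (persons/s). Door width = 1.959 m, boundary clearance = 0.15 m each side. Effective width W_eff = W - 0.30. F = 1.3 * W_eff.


W_eff = 1.959 - 0.30 = 1.659 m
F = 1.3 * 1.659 = 2.1567 persons/s

2.1567 persons/s


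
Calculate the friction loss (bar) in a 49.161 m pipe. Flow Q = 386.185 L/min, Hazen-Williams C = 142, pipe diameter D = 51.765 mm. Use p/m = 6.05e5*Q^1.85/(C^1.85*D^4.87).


Q^1.85 = 61034
C^1.85 = 9588.1
D^4.87 = 2.2251e+08
p/m = 0.017308 bar/m
p_total = 0.017308 * 49.161 = 0.85086 bar

0.85086 bar


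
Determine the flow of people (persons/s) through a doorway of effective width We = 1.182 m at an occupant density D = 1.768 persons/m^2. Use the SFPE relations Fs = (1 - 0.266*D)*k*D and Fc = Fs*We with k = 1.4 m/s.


1 - 0.266*D = 1 - 0.266*1.768 = 0.52971
Fs = 0.52971 * 1.4 * 1.768 = 1.3111 persons/(s*m)
Fc = 1.3111 * 1.182 = 1.5498 persons/s

1.5498 persons/s


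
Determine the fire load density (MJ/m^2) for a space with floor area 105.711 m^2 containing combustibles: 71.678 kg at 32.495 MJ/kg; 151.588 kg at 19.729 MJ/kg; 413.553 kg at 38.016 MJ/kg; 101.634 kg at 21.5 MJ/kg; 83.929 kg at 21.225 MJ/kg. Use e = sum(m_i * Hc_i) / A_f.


Total energy = 71.678*32.495 + 151.588*19.729 + 413.553*38.016 + 101.634*21.5 + 83.929*21.225
= 2329.177 + 2990.680 + 15721.63 + 2185.131 + 1781.393
= 25008.01 MJ
e = 25008.01 / 105.711 = 236.57 MJ/m^2

236.57 MJ/m^2


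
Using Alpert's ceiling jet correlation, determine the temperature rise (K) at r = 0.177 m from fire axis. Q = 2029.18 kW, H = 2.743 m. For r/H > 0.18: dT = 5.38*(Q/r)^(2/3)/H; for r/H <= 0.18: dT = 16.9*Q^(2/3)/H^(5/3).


r/H = 0.177 / 2.743 = 0.064528
r/H <= 0.18, so dT = 16.9*Q^(2/3)/H^(5/3)
Q^(2/3) = 160.28
H^(5/3) = 5.3750
dT = 16.9 * 160.28 / 5.3750 = 503.95 K

503.95 K


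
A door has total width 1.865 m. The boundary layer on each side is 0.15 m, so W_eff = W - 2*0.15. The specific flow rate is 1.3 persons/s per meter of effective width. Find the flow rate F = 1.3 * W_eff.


W_eff = 1.865 - 0.30 = 1.565 m
F = 1.3 * 1.565 = 2.0345 persons/s

2.0345 persons/s


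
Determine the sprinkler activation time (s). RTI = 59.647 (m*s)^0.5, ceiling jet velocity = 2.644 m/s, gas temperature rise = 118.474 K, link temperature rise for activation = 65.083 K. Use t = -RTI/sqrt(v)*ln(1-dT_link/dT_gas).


dT_link/dT_gas = 0.54934
ln(1 - 0.54934) = -0.79705
t = -59.647 / sqrt(2.644) * -0.79705 = 29.238 s

29.238 s


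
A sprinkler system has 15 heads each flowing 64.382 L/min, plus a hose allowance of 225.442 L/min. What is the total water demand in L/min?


Sprinkler demand = 15 * 64.382 = 965.73 L/min
Total = 965.73 + 225.442 = 1191.172 L/min

1191.172 L/min


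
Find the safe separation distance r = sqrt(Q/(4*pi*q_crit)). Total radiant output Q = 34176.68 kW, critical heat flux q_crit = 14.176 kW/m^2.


4*pi*q_crit = 178.14
Q/(4*pi*q_crit) = 191.85
r = sqrt(191.85) = 13.851 m

13.851 m


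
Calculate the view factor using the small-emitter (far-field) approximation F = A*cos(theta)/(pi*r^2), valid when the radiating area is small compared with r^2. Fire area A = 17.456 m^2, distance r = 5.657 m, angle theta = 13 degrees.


cos(13 deg) = 0.97437
pi*r^2 = 100.54
F = 17.456 * 0.97437 / 100.54 = 0.16918

0.16918


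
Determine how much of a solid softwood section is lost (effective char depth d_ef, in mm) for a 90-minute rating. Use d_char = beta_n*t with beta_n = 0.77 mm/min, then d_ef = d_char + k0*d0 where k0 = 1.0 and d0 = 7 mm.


d_char = 0.77 * 90 = 69.3 mm
d_ef = 69.3 + 1.0*7 = 76.3 mm

76.3 mm


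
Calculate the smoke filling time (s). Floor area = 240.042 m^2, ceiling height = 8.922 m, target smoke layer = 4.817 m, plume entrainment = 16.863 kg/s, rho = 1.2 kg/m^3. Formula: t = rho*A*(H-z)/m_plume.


H - z = 4.105 m
t = 1.2 * 240.042 * 4.105 / 16.863 = 70.121 s

70.121 s


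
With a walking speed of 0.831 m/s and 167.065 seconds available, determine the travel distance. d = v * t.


d = 0.831 * 167.065 = 138.83 m

138.83 m


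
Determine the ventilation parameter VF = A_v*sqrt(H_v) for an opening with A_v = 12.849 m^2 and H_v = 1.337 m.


sqrt(H_v) = 1.1563
VF = 12.849 * 1.1563 = 14.857 m^(5/2)

14.857 m^(5/2)


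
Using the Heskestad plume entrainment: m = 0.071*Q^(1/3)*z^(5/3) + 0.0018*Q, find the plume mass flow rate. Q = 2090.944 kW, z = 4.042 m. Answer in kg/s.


Q^(1/3) = 12.787
z^(5/3) = 10.256
First term = 0.071 * 12.787 * 10.256 = 9.3118
Second term = 0.0018 * 2090.944 = 3.7637
m = 13.075 kg/s

13.075 kg/s


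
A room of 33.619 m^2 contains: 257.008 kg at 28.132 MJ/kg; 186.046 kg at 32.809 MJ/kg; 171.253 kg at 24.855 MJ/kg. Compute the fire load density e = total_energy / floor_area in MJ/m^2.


Total energy = 257.008*28.132 + 186.046*32.809 + 171.253*24.855
= 7230.149 + 6103.983 + 4256.493
= 17590.63 MJ
e = 17590.63 / 33.619 = 523.23 MJ/m^2

523.23 MJ/m^2


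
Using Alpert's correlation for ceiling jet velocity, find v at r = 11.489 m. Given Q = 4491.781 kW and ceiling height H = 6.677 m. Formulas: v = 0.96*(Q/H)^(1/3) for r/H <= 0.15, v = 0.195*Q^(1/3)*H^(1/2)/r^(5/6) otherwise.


r/H = 11.489 / 6.677 = 1.7207
r/H > 0.15, so v = 0.195*Q^(1/3)*H^(1/2)/r^(5/6)
Q^(1/3) = 16.500
H^(1/2) = 2.5840
r^(5/6) = 7.6484
v = 0.195 * 16.500 * 2.5840 / 7.6484 = 1.0870 m/s

1.0870 m/s


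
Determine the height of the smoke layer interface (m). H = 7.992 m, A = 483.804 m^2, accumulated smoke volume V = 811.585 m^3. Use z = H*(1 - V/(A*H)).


V/(A*H) = 0.20990
1 - 0.20990 = 0.79010
z = 7.992 * 0.79010 = 6.3145 m

6.3145 m


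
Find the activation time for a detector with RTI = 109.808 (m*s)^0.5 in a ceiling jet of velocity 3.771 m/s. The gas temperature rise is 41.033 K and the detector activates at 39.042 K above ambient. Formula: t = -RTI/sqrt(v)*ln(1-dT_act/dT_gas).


dT_act/dT_gas = 0.95148
ln(1 - 0.95148) = -3.0257
t = -109.808 / sqrt(3.771) * -3.0257 = 171.09 s

171.09 s


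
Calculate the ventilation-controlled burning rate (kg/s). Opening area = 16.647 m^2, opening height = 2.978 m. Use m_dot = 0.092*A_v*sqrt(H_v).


sqrt(H_v) = 1.7257
m_dot = 0.092 * 16.647 * 1.7257 = 2.6429 kg/s

2.6429 kg/s


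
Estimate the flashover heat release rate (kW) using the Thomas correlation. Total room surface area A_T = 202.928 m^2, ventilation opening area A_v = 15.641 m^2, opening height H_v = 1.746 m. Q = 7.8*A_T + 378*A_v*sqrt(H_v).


7.8*A_T = 1582.8
sqrt(H_v) = 1.3214
378*A_v*sqrt(H_v) = 7812.3
Q = 1582.8 + 7812.3 = 9395.1 kW

9395.1 kW


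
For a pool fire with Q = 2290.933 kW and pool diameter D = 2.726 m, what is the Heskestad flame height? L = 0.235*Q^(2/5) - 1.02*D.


Q^(2/5) = 22.080
0.235 * Q^(2/5) = 5.1889
1.02 * D = 2.7805
L = 2.4084 m

2.4084 m


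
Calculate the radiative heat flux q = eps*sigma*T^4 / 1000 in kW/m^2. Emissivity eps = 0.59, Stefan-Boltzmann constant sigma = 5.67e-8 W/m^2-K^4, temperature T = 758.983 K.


T^4 = 3.3184e+11
q = 0.59 * 5.67e-8 * 3.3184e+11 / 1000 = 11.101 kW/m^2

11.101 kW/m^2


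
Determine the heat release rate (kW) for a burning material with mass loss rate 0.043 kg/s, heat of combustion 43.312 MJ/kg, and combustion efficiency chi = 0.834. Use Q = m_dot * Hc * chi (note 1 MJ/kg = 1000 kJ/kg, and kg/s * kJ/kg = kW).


Hc = 43.312 MJ/kg = 43.312 * 1000 kJ/kg = 43312 kJ/kg
Q = 0.043 kg/s * 43312 kJ/kg * 0.834 = 1553.3 kW

1553.3 kW


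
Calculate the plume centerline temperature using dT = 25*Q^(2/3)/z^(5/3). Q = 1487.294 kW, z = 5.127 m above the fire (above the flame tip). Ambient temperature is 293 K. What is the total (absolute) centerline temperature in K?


Q^(2/3) = 130.30
z^(5/3) = 15.244
dT = 25 * 130.30 / 15.244 = 213.68 K
T = 293 + 213.68 = 506.68 K

506.68 K


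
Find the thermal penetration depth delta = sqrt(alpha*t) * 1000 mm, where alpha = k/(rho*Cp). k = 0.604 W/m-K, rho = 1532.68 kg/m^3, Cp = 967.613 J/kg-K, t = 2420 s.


alpha = 0.604 / (1532.68 * 967.613) = 4.0727e-07 m^2/s
alpha * t = 0.00098560
delta = sqrt(0.00098560) * 1000 = 31.394 mm

31.394 mm


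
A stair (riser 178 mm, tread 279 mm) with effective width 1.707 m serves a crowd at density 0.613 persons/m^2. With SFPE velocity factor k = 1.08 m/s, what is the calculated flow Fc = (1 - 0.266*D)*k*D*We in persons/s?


1 - 0.266*D = 1 - 0.266*0.613 = 0.83694
Fs = 0.83694 * 1.08 * 0.613 = 0.55409 persons/(s*m)
Fc = 0.55409 * 1.707 = 0.94583 persons/s

0.94583 persons/s


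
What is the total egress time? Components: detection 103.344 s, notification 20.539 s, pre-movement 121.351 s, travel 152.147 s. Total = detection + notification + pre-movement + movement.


Total = 103.344 + 20.539 + 121.351 + 152.147 = 397.381 s

397.381 s


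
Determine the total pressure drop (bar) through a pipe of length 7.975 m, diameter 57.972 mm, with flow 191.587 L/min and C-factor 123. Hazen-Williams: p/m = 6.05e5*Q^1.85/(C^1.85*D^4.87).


Q^1.85 = 16687
C^1.85 = 7350.6
D^4.87 = 3.8625e+08
p/m = 0.0035558 bar/m
p_total = 0.0035558 * 7.975 = 0.028357 bar

0.028357 bar


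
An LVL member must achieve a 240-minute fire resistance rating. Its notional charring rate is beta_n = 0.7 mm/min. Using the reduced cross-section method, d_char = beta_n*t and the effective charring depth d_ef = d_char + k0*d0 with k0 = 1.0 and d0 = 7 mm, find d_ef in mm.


d_char = 0.7 * 240 = 168 mm
d_ef = 168 + 1.0*7 = 175 mm

175 mm


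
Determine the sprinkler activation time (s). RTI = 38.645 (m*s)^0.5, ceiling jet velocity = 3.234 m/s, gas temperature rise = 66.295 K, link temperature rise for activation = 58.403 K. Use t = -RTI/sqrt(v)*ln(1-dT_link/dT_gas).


dT_link/dT_gas = 0.88096
ln(1 - 0.88096) = -2.1283
t = -38.645 / sqrt(3.234) * -2.1283 = 45.735 s

45.735 s


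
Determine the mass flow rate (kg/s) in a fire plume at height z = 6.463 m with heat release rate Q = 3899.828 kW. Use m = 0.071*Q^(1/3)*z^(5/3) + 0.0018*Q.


Q^(1/3) = 15.740
z^(5/3) = 22.425
First term = 0.071 * 15.740 * 22.425 = 25.061
Second term = 0.0018 * 3899.828 = 7.0197
m = 32.081 kg/s

32.081 kg/s


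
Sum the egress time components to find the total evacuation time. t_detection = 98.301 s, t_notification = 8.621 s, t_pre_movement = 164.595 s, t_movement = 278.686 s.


Total = 98.301 + 8.621 + 164.595 + 278.686 = 550.203 s

550.203 s


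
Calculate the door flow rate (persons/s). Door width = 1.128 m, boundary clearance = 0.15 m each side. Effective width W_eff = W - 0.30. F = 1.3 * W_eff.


W_eff = 1.128 - 0.30 = 0.828 m
F = 1.3 * 0.828 = 1.0764 persons/s

1.0764 persons/s


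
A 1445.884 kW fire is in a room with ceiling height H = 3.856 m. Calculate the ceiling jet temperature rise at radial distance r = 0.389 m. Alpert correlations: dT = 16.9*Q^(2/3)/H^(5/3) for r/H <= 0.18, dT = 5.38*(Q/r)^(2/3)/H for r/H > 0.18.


r/H = 0.389 / 3.856 = 0.10088
r/H <= 0.18, so dT = 16.9*Q^(2/3)/H^(5/3)
Q^(2/3) = 127.87
H^(5/3) = 9.4819
dT = 16.9 * 127.87 / 9.4819 = 227.90 K

227.90 K


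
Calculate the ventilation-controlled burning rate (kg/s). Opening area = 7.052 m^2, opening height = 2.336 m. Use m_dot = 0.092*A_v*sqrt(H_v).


sqrt(H_v) = 1.5284
m_dot = 0.092 * 7.052 * 1.5284 = 0.99160 kg/s

0.99160 kg/s


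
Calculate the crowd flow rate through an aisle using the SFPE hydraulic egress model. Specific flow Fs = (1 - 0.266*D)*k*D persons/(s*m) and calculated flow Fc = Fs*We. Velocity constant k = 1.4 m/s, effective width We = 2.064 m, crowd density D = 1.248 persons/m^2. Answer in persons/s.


1 - 0.266*D = 1 - 0.266*1.248 = 0.66803
Fs = 0.66803 * 1.4 * 1.248 = 1.1672 persons/(s*m)
Fc = 1.1672 * 2.064 = 2.4091 persons/s

2.4091 persons/s


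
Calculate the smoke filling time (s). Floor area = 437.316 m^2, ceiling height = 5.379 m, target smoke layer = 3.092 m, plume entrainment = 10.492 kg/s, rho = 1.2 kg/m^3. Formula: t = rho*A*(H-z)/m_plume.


H - z = 2.287 m
t = 1.2 * 437.316 * 2.287 / 10.492 = 114.39 s

114.39 s


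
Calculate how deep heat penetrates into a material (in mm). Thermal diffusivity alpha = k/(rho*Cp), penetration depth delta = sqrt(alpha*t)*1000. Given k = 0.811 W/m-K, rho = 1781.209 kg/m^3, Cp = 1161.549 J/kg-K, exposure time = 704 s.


alpha = 0.811 / (1781.209 * 1161.549) = 3.9198e-07 m^2/s
alpha * t = 0.00027596
delta = sqrt(0.00027596) * 1000 = 16.612 mm

16.612 mm


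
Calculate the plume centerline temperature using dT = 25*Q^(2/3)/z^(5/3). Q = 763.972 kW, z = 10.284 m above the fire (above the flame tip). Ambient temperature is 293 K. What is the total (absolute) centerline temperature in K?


Q^(2/3) = 83.570
z^(5/3) = 48.634
dT = 25 * 83.570 / 48.634 = 42.959 K
T = 293 + 42.959 = 335.96 K

335.96 K


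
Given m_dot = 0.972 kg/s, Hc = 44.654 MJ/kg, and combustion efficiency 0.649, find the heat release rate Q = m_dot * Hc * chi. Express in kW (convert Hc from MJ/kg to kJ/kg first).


Hc = 44.654 MJ/kg = 44.654 * 1000 kJ/kg = 44654 kJ/kg
Q = 0.972 kg/s * 44654 kJ/kg * 0.649 = 28169 kW

28169 kW


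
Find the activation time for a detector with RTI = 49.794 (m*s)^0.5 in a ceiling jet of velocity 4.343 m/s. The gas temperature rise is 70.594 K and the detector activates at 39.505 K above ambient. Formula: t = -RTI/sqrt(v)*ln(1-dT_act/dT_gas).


dT_act/dT_gas = 0.55961
ln(1 - 0.55961) = -0.82009
t = -49.794 / sqrt(4.343) * -0.82009 = 19.595 s

19.595 s


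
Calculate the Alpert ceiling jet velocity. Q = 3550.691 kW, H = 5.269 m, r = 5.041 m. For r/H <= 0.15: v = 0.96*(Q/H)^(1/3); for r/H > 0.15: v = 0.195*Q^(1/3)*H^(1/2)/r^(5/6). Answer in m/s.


r/H = 5.041 / 5.269 = 0.95673
r/H > 0.15, so v = 0.195*Q^(1/3)*H^(1/2)/r^(5/6)
Q^(1/3) = 15.256
H^(1/2) = 2.2954
r^(5/6) = 3.8497
v = 0.195 * 15.256 * 2.2954 / 3.8497 = 1.7738 m/s

1.7738 m/s


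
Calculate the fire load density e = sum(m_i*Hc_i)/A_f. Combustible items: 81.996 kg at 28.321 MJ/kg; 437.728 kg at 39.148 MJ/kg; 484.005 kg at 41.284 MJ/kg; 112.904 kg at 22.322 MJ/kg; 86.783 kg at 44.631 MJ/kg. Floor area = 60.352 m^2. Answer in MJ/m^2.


Total energy = 81.996*28.321 + 437.728*39.148 + 484.005*41.284 + 112.904*22.322 + 86.783*44.631
= 2322.209 + 17136.18 + 19981.66 + 2520.243 + 3873.212
= 45833.50 MJ
e = 45833.50 / 60.352 = 759.44 MJ/m^2

759.44 MJ/m^2


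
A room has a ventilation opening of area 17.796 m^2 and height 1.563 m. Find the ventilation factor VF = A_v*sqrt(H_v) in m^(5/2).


sqrt(H_v) = 1.2502
VF = 17.796 * 1.2502 = 22.249 m^(5/2)

22.249 m^(5/2)


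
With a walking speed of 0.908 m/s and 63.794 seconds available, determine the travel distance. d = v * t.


d = 0.908 * 63.794 = 57.925 m

57.925 m


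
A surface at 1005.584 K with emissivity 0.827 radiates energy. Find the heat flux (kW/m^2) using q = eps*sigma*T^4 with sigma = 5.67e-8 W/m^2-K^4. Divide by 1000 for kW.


T^4 = 1.0225e+12
q = 0.827 * 5.67e-8 * 1.0225e+12 / 1000 = 47.947 kW/m^2

47.947 kW/m^2


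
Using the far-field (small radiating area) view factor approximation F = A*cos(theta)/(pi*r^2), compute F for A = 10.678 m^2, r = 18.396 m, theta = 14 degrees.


cos(14 deg) = 0.97030
pi*r^2 = 1063.2
F = 10.678 * 0.97030 / 1063.2 = 0.0097453

0.0097453


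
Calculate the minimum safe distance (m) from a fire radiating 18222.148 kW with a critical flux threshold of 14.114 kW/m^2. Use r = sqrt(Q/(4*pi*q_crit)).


4*pi*q_crit = 177.36
Q/(4*pi*q_crit) = 102.74
r = sqrt(102.74) = 10.136 m

10.136 m


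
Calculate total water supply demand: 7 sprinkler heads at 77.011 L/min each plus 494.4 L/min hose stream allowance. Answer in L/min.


Sprinkler demand = 7 * 77.011 = 539.077 L/min
Total = 539.077 + 494.4 = 1033.477 L/min

1033.477 L/min


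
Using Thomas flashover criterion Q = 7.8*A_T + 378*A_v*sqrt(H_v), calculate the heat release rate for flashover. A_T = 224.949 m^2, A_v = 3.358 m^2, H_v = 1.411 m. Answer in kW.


7.8*A_T = 1754.6
sqrt(H_v) = 1.1879
378*A_v*sqrt(H_v) = 1507.8
Q = 1754.6 + 1507.8 = 3262.4 kW

3262.4 kW


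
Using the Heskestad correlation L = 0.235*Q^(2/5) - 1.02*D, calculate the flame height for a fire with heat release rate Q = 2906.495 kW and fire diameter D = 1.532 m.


Q^(2/5) = 24.286
0.235 * Q^(2/5) = 5.7071
1.02 * D = 1.5626
L = 4.1445 m

4.1445 m


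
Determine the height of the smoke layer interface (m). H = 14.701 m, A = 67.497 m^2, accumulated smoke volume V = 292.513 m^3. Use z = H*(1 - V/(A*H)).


V/(A*H) = 0.29479
1 - 0.29479 = 0.70521
z = 14.701 * 0.70521 = 10.367 m

10.367 m


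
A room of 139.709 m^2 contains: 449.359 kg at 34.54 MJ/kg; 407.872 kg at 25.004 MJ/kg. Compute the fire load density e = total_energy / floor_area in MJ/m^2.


Total energy = 449.359*34.54 + 407.872*25.004
= 15520.86 + 10198.43
= 25719.29 MJ
e = 25719.29 / 139.709 = 184.09 MJ/m^2

184.09 MJ/m^2


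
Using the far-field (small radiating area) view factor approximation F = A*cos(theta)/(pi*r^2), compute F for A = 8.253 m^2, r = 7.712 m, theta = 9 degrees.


cos(9 deg) = 0.98769
pi*r^2 = 186.85
F = 8.253 * 0.98769 / 186.85 = 0.043626

0.043626


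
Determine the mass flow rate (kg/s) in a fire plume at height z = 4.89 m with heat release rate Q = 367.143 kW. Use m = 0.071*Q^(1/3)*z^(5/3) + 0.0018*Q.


Q^(1/3) = 7.1605
z^(5/3) = 14.088
First term = 0.071 * 7.1605 * 14.088 = 7.1623
Second term = 0.0018 * 367.143 = 0.66086
m = 7.8231 kg/s

7.8231 kg/s


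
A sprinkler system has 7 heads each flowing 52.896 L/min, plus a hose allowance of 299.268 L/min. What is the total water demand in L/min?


Sprinkler demand = 7 * 52.896 = 370.272 L/min
Total = 370.272 + 299.268 = 669.54 L/min

669.54 L/min


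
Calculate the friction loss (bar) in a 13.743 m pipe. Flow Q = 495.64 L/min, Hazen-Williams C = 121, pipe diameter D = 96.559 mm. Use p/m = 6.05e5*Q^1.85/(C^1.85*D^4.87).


Q^1.85 = 96841
C^1.85 = 7131.0
D^4.87 = 4.6338e+09
p/m = 0.0017730 bar/m
p_total = 0.0017730 * 13.743 = 0.024367 bar

0.024367 bar


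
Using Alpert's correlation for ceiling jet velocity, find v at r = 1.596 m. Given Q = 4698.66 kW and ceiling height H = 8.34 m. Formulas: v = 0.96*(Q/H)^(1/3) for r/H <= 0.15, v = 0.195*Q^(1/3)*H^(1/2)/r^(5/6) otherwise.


r/H = 1.596 / 8.34 = 0.19137
r/H > 0.15, so v = 0.195*Q^(1/3)*H^(1/2)/r^(5/6)
Q^(1/3) = 16.749
H^(1/2) = 2.8879
r^(5/6) = 1.4764
v = 0.195 * 16.749 * 2.8879 / 1.4764 = 6.3887 m/s

6.3887 m/s


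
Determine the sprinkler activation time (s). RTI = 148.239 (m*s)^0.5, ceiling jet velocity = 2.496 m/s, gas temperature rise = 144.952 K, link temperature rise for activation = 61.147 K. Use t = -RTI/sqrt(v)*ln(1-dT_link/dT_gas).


dT_link/dT_gas = 0.42184
ln(1 - 0.42184) = -0.54791
t = -148.239 / sqrt(2.496) * -0.54791 = 51.410 s

51.410 s


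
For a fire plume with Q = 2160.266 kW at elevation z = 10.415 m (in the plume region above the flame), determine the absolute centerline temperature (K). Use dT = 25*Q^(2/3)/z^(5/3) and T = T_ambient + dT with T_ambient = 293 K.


Q^(2/3) = 167.11
z^(5/3) = 49.671
dT = 25 * 167.11 / 49.671 = 84.110 K
T = 293 + 84.110 = 377.11 K

377.11 K


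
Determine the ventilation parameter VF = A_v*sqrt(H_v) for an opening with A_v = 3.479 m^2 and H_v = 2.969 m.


sqrt(H_v) = 1.7231
VF = 3.479 * 1.7231 = 5.9946 m^(5/2)

5.9946 m^(5/2)


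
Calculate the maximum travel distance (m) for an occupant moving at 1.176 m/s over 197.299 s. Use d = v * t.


d = 1.176 * 197.299 = 232.02 m

232.02 m


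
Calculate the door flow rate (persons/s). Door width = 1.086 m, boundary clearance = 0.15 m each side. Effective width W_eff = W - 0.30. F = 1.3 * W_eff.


W_eff = 1.086 - 0.30 = 0.786 m
F = 1.3 * 0.786 = 1.0218 persons/s

1.0218 persons/s


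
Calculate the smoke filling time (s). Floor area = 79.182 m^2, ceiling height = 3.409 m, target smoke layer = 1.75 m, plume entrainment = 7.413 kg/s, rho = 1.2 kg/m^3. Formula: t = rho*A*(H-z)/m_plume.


H - z = 1.659 m
t = 1.2 * 79.182 * 1.659 / 7.413 = 21.265 s

21.265 s


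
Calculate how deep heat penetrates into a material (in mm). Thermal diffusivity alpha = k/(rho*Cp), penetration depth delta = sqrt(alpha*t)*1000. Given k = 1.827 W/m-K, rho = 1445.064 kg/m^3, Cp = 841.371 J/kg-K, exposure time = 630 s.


alpha = 1.827 / (1445.064 * 841.371) = 1.5027e-06 m^2/s
alpha * t = 0.00094668
delta = sqrt(0.00094668) * 1000 = 30.768 mm

30.768 mm


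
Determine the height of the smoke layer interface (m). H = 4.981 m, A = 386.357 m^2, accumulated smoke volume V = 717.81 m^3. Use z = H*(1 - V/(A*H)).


V/(A*H) = 0.37300
1 - 0.37300 = 0.62700
z = 4.981 * 0.62700 = 3.1231 m

3.1231 m


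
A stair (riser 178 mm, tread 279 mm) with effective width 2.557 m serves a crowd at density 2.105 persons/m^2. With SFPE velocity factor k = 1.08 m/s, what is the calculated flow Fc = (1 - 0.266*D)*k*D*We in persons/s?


1 - 0.266*D = 1 - 0.266*2.105 = 0.44007
Fs = 0.44007 * 1.08 * 2.105 = 1.0005 persons/(s*m)
Fc = 1.0005 * 2.557 = 2.5582 persons/s

2.5582 persons/s


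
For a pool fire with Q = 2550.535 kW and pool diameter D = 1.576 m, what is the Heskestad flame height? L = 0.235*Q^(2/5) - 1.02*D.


Q^(2/5) = 23.049
0.235 * Q^(2/5) = 5.4165
1.02 * D = 1.6075
L = 3.8090 m

3.8090 m


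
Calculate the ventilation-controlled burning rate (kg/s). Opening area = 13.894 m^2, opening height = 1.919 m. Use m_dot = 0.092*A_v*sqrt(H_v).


sqrt(H_v) = 1.3853
m_dot = 0.092 * 13.894 * 1.3853 = 1.7707 kg/s

1.7707 kg/s


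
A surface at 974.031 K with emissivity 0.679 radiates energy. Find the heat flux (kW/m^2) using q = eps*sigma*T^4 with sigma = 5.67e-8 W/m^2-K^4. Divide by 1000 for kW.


T^4 = 9.0010e+11
q = 0.679 * 5.67e-8 * 9.0010e+11 / 1000 = 34.653 kW/m^2

34.653 kW/m^2


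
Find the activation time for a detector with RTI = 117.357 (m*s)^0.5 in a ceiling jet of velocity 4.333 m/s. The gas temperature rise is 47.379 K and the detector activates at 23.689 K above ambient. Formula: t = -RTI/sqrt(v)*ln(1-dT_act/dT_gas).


dT_act/dT_gas = 0.49999
ln(1 - 0.49999) = -0.69313
t = -117.357 / sqrt(4.333) * -0.69313 = 39.078 s

39.078 s


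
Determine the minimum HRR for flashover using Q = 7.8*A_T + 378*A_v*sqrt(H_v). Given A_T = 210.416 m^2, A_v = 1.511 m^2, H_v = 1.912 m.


7.8*A_T = 1641.2
sqrt(H_v) = 1.3828
378*A_v*sqrt(H_v) = 789.77
Q = 1641.2 + 789.77 = 2431.0 kW

2431.0 kW


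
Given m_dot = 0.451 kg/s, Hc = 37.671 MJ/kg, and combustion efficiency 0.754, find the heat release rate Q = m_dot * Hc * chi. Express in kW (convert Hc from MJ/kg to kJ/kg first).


Hc = 37.671 MJ/kg = 37.671 * 1000 kJ/kg = 37671 kJ/kg
Q = 0.451 kg/s * 37671 kJ/kg * 0.754 = 12810 kW

12810 kW


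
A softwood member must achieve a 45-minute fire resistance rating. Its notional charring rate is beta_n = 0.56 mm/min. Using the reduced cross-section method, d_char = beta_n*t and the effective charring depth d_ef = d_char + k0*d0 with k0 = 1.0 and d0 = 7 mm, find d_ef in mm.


d_char = 0.56 * 45 = 25.2 mm
d_ef = 25.2 + 1.0*7 = 32.2 mm

32.2 mm


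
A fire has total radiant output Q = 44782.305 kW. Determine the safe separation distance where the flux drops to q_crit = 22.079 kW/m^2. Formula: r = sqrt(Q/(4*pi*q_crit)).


4*pi*q_crit = 277.45
Q/(4*pi*q_crit) = 161.41
r = sqrt(161.41) = 12.705 m

12.705 m


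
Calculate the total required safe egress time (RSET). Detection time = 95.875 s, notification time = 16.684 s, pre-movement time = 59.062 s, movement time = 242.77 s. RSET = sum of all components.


Total = 95.875 + 16.684 + 59.062 + 242.77 = 414.391 s

414.391 s


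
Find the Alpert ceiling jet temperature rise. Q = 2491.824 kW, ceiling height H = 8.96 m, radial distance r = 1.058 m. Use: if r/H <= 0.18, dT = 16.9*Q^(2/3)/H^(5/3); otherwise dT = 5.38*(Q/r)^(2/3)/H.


r/H = 1.058 / 8.96 = 0.11808
r/H <= 0.18, so dT = 16.9*Q^(2/3)/H^(5/3)
Q^(2/3) = 183.80
H^(5/3) = 38.653
dT = 16.9 * 183.80 / 38.653 = 80.362 K

80.362 K


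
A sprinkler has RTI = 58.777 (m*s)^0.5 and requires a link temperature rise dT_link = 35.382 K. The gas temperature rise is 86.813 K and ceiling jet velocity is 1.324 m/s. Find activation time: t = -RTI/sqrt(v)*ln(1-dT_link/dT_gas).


dT_link/dT_gas = 0.40757
ln(1 - 0.40757) = -0.52352
t = -58.777 / sqrt(1.324) * -0.52352 = 26.742 s

26.742 s


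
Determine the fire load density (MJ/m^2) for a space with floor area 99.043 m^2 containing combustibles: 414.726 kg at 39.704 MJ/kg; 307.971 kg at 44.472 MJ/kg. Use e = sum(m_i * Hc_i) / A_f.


Total energy = 414.726*39.704 + 307.971*44.472
= 16466.28 + 13696.09
= 30162.37 MJ
e = 30162.37 / 99.043 = 304.54 MJ/m^2

304.54 MJ/m^2


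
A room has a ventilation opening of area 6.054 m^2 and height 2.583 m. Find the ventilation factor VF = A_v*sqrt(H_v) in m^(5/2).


sqrt(H_v) = 1.6072
VF = 6.054 * 1.6072 = 9.7298 m^(5/2)

9.7298 m^(5/2)


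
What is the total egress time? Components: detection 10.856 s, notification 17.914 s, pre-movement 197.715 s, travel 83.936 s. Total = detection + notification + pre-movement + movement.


Total = 10.856 + 17.914 + 197.715 + 83.936 = 310.421 s

310.421 s


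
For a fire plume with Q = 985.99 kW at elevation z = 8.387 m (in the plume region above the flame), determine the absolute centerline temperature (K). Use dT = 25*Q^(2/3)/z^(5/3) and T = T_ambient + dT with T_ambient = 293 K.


Q^(2/3) = 99.064
z^(5/3) = 34.621
dT = 25 * 99.064 / 34.621 = 71.534 K
T = 293 + 71.534 = 364.53 K

364.53 K


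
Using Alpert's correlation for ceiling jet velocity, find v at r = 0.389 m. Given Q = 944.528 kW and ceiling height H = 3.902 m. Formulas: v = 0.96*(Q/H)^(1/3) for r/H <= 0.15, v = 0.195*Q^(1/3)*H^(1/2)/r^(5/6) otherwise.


r/H = 0.389 / 3.902 = 0.099692
r/H <= 0.15, so v = 0.96*(Q/H)^(1/3)
Q/H = 242.06
(Q/H)^(1/3) = 6.2322
v = 0.96 * 6.2322 = 5.9829 m/s

5.9829 m/s


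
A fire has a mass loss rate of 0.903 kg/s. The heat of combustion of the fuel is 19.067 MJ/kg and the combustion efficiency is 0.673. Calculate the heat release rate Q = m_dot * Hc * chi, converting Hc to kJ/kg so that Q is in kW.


Hc = 19.067 MJ/kg = 19.067 * 1000 kJ/kg = 19067 kJ/kg
Q = 0.903 kg/s * 19067 kJ/kg * 0.673 = 11587 kW

11587 kW


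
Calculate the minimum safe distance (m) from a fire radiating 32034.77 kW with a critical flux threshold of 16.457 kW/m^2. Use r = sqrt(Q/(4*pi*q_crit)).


4*pi*q_crit = 206.80
Q/(4*pi*q_crit) = 154.90
r = sqrt(154.90) = 12.446 m

12.446 m


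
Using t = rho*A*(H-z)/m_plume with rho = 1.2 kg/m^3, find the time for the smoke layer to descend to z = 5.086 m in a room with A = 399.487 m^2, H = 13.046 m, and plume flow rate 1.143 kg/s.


H - z = 7.96 m
t = 1.2 * 399.487 * 7.96 / 1.143 = 3338.5 s

3338.5 s


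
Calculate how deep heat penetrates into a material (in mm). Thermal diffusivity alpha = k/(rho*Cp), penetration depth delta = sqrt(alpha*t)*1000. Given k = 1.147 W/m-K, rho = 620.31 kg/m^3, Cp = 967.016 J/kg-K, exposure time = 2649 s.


alpha = 1.147 / (620.31 * 967.016) = 1.9121e-06 m^2/s
alpha * t = 0.0050653
delta = sqrt(0.0050653) * 1000 = 71.171 mm

71.171 mm


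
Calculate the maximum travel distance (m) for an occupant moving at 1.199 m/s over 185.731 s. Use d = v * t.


d = 1.199 * 185.731 = 222.69 m

222.69 m


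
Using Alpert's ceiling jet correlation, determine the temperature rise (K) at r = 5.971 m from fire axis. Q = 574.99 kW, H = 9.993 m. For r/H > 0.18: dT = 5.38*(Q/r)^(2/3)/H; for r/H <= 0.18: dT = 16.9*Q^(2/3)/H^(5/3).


r/H = 5.971 / 9.993 = 0.59752
r/H > 0.18, so dT = 5.38*(Q/r)^(2/3)/H
Q/r = 96.297
(Q/r)^(2/3) = 21.009
dT = 5.38 * 21.009 / 9.993 = 11.311 K

11.311 K


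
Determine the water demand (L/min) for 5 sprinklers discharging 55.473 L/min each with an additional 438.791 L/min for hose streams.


Sprinkler demand = 5 * 55.473 = 277.365 L/min
Total = 277.365 + 438.791 = 716.156 L/min

716.156 L/min


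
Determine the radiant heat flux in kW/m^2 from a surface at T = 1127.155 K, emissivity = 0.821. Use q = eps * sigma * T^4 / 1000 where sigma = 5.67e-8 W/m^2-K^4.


T^4 = 1.6141e+12
q = 0.821 * 5.67e-8 * 1.6141e+12 / 1000 = 75.138 kW/m^2

75.138 kW/m^2


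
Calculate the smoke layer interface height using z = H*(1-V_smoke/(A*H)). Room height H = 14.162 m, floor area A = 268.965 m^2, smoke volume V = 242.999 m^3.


V/(A*H) = 0.063795
1 - 0.063795 = 0.93621
z = 14.162 * 0.93621 = 13.259 m

13.259 m


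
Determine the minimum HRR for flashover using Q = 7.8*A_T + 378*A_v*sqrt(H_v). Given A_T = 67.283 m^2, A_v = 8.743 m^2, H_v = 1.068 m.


7.8*A_T = 524.81
sqrt(H_v) = 1.0334
378*A_v*sqrt(H_v) = 3415.4
Q = 524.81 + 3415.4 = 3940.2 kW

3940.2 kW


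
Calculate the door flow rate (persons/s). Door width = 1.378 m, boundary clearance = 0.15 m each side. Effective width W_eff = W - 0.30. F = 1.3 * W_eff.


W_eff = 1.378 - 0.30 = 1.078 m
F = 1.3 * 1.078 = 1.4014 persons/s

1.4014 persons/s
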